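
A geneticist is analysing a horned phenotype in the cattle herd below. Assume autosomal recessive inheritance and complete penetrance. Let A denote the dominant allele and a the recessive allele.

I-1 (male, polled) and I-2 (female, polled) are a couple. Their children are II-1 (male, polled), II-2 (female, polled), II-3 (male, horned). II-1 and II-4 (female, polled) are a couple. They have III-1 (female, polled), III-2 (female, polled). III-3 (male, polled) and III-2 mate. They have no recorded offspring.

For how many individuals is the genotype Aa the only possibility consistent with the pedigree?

2

Obligate heterozygotes: I-1 is polled so carries A and passed a to II-3 (aa), so I-1 is Aa; I-2 is polled so carries A and passed a to II-3 (aa), so I-2 is Aa.
Every other individual is either homozygous by phenotype or has at least one consistent homozygous assignment, so the count is 2.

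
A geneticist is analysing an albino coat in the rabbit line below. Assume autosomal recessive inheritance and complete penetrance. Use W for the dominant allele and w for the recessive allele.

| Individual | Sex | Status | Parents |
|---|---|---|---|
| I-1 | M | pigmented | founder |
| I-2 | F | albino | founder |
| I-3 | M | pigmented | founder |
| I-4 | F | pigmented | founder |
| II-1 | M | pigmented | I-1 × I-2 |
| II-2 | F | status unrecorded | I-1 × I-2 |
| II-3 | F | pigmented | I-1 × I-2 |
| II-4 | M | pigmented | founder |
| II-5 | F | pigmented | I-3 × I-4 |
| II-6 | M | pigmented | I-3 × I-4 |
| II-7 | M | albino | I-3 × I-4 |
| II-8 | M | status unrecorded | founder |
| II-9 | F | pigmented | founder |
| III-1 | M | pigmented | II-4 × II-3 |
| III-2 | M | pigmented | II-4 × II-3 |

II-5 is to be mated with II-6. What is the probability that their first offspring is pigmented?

I-3 is pigmented so carries W and passed w to II-7 (ww), so I-3 is Ww.
I-4 is pigmented so carries W and passed w to II-7 (ww), so I-4 is Ww.
II-5 is a pigmented offspring of I-3 (Ww) × I-4 (Ww), whose cross gives 1/4 WW : 1/2 Ww : 1/4 ww; conditioning on being pigmented, II-5 is WW with probability 1/3, Ww with probability 2/3.
II-6 is a pigmented offspring of I-3 (Ww) × I-4 (Ww), whose cross gives 1/4 WW : 1/2 Ww : 1/4 ww; conditioning on being pigmented, II-6 is WW with probability 1/3, Ww with probability 2/3.
Summing over parental genotype combinations, P(offspring is pigmented) = 1/9·1 + 2/9·1 + 2/9·1 + 4/9·3/4 = 8/9.

8/9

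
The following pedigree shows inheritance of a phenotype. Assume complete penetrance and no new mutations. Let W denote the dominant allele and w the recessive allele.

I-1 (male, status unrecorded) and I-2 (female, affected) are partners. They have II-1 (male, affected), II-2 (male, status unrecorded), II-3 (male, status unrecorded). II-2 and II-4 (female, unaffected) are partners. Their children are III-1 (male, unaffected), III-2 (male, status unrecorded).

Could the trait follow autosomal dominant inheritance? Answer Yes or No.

A consistent assignment under autosomal dominant exists: I-1 WW, I-2 Ww, II-1 WW, II-2 Ww, II-3 WW, II-4 ww, III-1 ww, III-2 Ww.
In this assignment every recorded phenotype matches its genotype and every non-founder's genotype is obtainable from its parents' genotypes, so the pedigree is consistent.

Yes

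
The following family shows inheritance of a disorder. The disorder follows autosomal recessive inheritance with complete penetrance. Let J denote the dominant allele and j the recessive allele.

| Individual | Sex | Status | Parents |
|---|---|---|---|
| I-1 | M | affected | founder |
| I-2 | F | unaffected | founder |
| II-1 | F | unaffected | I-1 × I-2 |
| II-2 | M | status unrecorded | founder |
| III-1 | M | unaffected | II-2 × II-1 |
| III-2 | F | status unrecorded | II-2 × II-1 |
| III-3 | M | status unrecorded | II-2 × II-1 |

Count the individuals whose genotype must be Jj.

1

Obligate heterozygotes: II-1 is unaffected so carries J and received j from I-1 (jj), so II-1 is Jj.
Every other individual is either homozygous by phenotype or has at least one consistent homozygous assignment, so the count is 1.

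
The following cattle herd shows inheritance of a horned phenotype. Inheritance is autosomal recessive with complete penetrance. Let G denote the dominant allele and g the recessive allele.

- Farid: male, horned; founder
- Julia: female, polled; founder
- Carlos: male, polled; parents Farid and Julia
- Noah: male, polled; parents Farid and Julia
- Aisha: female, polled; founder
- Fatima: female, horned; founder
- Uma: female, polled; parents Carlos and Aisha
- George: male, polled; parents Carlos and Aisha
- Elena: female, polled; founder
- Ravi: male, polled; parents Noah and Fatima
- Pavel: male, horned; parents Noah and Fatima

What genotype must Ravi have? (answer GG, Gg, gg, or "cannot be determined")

Gg

From phenotype alone, Ravi is GG or Gg.
Ravi is polled so carries G and received g from Fatima (gg), so Ravi is Gg.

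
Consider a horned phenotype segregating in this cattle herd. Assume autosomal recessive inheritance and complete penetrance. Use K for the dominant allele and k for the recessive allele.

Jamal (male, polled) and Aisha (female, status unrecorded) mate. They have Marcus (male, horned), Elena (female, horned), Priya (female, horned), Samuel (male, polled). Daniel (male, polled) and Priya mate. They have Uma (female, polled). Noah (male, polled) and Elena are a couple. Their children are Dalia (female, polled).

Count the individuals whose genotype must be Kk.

3

Obligate heterozygotes: Jamal is polled so carries K and passed k to Marcus (kk), so Jamal is Kk; Uma is polled so carries K and received k from Priya (kk), so Uma is Kk; Dalia is polled so carries K and received k from Elena (kk), so Dalia is Kk.
Every other individual is either homozygous by phenotype or has at least one consistent homozygous assignment, so the count is 3.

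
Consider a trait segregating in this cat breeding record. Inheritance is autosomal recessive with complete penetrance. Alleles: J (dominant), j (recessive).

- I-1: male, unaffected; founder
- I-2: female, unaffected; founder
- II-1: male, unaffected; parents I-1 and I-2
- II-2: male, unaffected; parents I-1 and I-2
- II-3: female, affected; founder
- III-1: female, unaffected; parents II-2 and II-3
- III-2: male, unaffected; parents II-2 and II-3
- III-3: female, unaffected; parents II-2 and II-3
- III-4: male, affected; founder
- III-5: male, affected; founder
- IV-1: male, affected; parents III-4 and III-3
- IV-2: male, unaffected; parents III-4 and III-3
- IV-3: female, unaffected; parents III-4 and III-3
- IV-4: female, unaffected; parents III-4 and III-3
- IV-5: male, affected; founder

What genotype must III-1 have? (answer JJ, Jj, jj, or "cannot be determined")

From phenotype alone, III-1 is JJ or Jj.
III-1 is unaffected so carries J and received j from II-3 (jj), so III-1 is Jj.

Jj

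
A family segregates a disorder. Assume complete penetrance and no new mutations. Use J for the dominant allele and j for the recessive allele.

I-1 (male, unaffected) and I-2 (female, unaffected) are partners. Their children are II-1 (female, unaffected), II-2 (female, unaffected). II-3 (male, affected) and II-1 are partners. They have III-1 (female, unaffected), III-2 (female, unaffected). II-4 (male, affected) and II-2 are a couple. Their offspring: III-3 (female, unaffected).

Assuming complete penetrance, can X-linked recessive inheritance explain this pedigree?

A consistent assignment under X-linked recessive exists: I-1 X^J Y, I-2 X^J X^J, II-1 X^J X^J, II-2 X^J X^J, II-3 X^j Y, II-4 X^j Y, III-1 X^J X^j, III-2 X^J X^j, III-3 X^J X^j.
In this assignment every recorded phenotype matches its genotype and every non-founder's genotype is obtainable from its parents' genotypes, so the pedigree is consistent.

Yes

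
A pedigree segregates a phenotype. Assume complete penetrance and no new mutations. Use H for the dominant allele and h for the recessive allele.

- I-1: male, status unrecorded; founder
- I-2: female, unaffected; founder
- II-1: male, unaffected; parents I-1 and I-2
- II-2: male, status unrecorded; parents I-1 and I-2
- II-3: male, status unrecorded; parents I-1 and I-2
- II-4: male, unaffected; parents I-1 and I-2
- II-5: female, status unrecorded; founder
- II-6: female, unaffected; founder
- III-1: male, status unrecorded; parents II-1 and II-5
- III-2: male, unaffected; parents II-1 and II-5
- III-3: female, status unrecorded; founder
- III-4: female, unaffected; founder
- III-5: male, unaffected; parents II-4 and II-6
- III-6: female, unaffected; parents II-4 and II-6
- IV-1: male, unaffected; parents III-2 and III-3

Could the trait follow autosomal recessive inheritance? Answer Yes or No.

A consistent assignment under autosomal recessive exists: I-1 HH, I-2 HH, II-1 HH, II-2 HH, II-3 HH, II-4 HH, II-5 HH, II-6 HH, III-1 HH, III-2 HH, III-3 HH, III-4 HH, III-5 HH, III-6 HH, IV-1 HH.
In this assignment every recorded phenotype matches its genotype and every non-founder's genotype is obtainable from its parents' genotypes, so the pedigree is consistent.

Yes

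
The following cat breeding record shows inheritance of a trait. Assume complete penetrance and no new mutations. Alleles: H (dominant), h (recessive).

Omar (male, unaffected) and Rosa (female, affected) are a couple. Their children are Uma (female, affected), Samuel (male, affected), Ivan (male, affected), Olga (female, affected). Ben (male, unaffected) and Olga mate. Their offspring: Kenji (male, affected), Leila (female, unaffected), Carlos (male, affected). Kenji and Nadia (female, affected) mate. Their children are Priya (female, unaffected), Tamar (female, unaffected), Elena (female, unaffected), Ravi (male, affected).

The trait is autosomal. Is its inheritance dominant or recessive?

Kenji and Nadia are both affected yet have an unaffected child Priya. Under a recessive model two affected parents are homozygous and every child would be affected, so the trait cannot be recessive.

dominant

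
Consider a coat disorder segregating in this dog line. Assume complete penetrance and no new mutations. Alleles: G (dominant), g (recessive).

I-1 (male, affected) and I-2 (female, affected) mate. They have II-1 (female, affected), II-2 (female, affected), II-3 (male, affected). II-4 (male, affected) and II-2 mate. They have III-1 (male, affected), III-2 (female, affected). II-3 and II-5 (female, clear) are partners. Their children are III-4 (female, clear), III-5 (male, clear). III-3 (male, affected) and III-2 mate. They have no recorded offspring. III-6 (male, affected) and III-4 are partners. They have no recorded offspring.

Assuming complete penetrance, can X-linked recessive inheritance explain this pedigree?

Yes

A consistent assignment under X-linked recessive exists: I-1 X^g Y, I-2 X^g X^g, II-1 X^g X^g, II-2 X^g X^g, II-3 X^g Y, II-4 X^g Y, II-5 X^G X^G, III-1 X^g Y, III-2 X^g X^g, III-3 X^g Y, III-4 X^G X^g, III-5 X^G Y, III-6 X^g Y.
In this assignment every recorded phenotype matches its genotype and every non-founder's genotype is obtainable from its parents' genotypes, so the pedigree is consistent.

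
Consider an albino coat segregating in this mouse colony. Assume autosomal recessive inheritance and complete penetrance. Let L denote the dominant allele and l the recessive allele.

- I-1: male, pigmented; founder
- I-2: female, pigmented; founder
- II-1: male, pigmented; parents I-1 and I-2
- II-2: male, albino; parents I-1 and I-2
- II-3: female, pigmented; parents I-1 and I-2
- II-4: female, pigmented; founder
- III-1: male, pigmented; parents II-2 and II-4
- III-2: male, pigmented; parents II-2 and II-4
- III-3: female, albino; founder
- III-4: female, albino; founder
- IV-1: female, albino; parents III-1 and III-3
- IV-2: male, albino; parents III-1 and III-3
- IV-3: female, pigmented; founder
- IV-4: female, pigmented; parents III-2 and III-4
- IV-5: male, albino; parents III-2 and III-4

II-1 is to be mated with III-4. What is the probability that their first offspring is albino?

I-1 is pigmented so carries L and passed l to II-2 (ll), so I-1 is Ll.
I-2 is pigmented so carries L and passed l to II-2 (ll), so I-2 is Ll.
II-1 is a pigmented offspring of I-1 (Ll) × I-2 (Ll), whose cross gives 1/4 LL : 1/2 Ll : 1/4 ll; conditioning on being pigmented, II-1 is LL with probability 1/3, Ll with probability 2/3.
III-4 is albino, so III-4 is ll.
Summing over parental genotype combinations, P(offspring is albino) = 2/3·1/2 = 1/3.

1/3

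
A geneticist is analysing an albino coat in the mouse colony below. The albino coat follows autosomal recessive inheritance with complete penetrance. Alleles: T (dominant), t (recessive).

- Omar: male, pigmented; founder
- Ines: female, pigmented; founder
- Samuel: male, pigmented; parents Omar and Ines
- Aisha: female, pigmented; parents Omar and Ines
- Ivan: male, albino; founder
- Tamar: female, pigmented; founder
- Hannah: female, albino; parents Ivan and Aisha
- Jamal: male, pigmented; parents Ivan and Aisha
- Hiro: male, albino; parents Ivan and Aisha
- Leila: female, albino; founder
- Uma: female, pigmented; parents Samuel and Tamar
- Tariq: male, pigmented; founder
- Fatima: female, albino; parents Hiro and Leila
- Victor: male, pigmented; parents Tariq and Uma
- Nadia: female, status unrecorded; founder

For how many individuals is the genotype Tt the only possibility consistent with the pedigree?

2

Obligate heterozygotes: Aisha is pigmented so carries T and passed t to Hannah (tt), so Aisha is Tt; Jamal is pigmented so carries T and received t from Ivan (tt), so Jamal is Tt.
Every other individual is either homozygous by phenotype or has at least one consistent homozygous assignment, so the count is 2.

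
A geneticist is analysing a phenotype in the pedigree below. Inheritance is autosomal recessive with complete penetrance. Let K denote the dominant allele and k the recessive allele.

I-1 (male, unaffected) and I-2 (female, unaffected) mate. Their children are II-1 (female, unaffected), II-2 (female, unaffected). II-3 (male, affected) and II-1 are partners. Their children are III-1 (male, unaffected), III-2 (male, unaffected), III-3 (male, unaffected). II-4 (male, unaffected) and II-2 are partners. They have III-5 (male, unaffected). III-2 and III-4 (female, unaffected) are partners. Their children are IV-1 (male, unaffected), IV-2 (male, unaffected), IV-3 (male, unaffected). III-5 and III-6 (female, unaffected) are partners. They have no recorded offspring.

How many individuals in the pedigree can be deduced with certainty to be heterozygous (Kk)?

Obligate heterozygotes: III-1 is unaffected so carries K and received k from II-3 (kk), so III-1 is Kk; III-2 is unaffected so carries K and received k from II-3 (kk), so III-2 is Kk; III-3 is unaffected so carries K and received k from II-3 (kk), so III-3 is Kk.
Every other individual is either homozygous by phenotype or has at least one consistent homozygous assignment, so the count is 3.

3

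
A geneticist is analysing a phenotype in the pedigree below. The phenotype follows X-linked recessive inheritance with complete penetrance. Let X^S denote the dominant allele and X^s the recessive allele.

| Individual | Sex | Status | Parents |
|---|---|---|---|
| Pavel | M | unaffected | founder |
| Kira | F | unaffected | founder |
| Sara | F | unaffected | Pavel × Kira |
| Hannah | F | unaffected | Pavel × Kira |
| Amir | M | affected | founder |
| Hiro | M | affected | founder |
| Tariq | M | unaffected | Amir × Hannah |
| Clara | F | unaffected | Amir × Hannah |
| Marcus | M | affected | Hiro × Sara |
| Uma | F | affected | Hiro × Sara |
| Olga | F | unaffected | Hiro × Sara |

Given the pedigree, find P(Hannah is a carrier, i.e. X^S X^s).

Pavel is unaffected, so Pavel is X^S Y.
Kira is unaffected so carries S and passed s to Sara (X^S X^s, whose S came from Pavel), so Kira is X^S X^s.
Their cross gives offspring ratios 1/2 X^S X^S : 1/2 X^S X^s. Conditioning on Hannah being unaffected, P(X^S X^s) = 1/2 / 1 = 1/2 before taking Hannah's own offspring into account.
Amir is affected, so Amir is X^s Y.
Now use Hannah's offspring. Probability of each recorded status — unaffected son Tariq: 1/2 if Hannah is X^S X^s, 1 if X^S X^S; unaffected daughter Clara: 1/2 if Hannah is X^S X^s, 1 if X^S X^S.
Bayes: P(X^S X^s) = 1/2·1/4 / (1/2·1/4 + 1/2·1) = 1/5.

1/5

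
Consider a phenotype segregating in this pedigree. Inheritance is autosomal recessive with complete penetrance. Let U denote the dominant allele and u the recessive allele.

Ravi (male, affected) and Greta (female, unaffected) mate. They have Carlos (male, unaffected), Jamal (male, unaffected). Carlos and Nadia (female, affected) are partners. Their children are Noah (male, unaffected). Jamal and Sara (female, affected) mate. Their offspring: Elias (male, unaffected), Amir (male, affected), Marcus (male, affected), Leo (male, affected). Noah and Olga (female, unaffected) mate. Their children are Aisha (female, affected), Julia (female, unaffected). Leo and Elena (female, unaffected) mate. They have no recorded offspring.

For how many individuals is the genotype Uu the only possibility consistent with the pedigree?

Obligate heterozygotes: Carlos is unaffected so carries U and received u from Ravi (uu), so Carlos is Uu; Jamal is unaffected so carries U and received u from Ravi (uu), so Jamal is Uu; Noah is unaffected so carries U and received u from Nadia (uu), so Noah is Uu; Olga is unaffected so carries U and passed u to Aisha (uu), so Olga is Uu; Elias is unaffected so carries U and received u from Sara (uu), so Elias is Uu.
Every other individual is either homozygous by phenotype or has at least one consistent homozygous assignment, so the count is 5.

5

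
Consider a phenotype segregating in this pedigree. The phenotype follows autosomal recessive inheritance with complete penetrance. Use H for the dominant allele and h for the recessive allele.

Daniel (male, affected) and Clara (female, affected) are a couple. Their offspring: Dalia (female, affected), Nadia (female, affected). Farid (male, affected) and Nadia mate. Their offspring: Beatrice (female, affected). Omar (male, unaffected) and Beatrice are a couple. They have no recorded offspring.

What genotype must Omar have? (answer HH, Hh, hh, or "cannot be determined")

cannot be determined

Omar's phenotype allows HH or Hh, and no parent or child forces a single allele at both positions; consistent genotype assignments exist with Omar as HH or Hh.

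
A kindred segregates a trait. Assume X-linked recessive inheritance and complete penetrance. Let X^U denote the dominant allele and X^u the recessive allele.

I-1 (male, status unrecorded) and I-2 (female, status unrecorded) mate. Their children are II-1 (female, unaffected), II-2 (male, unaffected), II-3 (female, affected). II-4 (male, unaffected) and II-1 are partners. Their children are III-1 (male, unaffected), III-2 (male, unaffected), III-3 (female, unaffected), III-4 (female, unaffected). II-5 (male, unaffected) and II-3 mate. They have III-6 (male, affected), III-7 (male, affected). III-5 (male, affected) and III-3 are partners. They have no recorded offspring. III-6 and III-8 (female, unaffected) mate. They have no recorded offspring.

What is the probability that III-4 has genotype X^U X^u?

1/2

II-4 is unaffected, so II-4 is X^U Y.
II-1 is unaffected so carries U and received u from I-1 (X^u Y), so II-1 is X^U X^u.
Their cross gives offspring ratios 1/2 X^U X^U : 1/2 X^U X^u. Conditioning on III-4 being unaffected, P(X^U X^u) = 1/2 / 1 = 1/2.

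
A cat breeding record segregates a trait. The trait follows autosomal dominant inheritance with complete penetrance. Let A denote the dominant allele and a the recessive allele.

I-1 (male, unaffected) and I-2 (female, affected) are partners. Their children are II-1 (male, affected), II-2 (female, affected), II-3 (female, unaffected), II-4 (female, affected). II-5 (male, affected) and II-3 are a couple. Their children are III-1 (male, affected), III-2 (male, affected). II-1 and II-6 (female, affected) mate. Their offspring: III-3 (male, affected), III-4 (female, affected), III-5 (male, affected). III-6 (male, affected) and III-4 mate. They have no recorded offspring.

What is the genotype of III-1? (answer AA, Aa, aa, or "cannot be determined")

From phenotype alone, III-1 is AA or Aa.
III-1 is affected so carries A and received a from II-3 (aa), so III-1 is Aa.

Aa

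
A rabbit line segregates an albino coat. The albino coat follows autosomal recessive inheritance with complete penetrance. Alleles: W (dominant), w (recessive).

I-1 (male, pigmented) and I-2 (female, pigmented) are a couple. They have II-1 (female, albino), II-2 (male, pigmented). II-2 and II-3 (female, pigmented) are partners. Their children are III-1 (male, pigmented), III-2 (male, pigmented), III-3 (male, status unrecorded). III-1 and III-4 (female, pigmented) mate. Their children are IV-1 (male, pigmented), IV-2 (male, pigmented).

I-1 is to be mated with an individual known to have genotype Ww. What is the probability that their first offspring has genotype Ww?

1/2

I-1 is pigmented so carries W and passed w to II-1 (ww), so I-1 is Ww.
The cross gives 1/4 WW : 1/2 Ww : 1/4 ww, so P(offspring has genotype Ww) = 1/2.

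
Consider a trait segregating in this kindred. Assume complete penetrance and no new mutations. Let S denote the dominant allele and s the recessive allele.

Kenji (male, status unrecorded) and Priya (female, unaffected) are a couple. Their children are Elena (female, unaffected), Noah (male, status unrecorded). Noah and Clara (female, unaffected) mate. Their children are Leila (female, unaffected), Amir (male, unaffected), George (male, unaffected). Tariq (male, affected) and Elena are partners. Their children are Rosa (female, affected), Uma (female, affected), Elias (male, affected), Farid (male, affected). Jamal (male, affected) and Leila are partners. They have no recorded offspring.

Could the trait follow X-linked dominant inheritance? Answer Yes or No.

Under X-linked dominant, Elias (affected, male) cannot arise from Tariq (affected) × Elena (unaffected).

No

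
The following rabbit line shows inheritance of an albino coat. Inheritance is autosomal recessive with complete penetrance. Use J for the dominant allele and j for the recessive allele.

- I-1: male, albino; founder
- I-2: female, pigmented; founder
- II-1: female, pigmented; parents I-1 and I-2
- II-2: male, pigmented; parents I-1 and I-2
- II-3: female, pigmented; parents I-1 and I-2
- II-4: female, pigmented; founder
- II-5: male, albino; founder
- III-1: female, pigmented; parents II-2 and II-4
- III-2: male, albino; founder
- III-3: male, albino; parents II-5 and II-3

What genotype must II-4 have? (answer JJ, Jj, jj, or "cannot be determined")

II-4's phenotype allows JJ or Jj, and no parent or child forces a single allele at both positions; consistent genotype assignments exist with II-4 as JJ or Jj.

cannot be determined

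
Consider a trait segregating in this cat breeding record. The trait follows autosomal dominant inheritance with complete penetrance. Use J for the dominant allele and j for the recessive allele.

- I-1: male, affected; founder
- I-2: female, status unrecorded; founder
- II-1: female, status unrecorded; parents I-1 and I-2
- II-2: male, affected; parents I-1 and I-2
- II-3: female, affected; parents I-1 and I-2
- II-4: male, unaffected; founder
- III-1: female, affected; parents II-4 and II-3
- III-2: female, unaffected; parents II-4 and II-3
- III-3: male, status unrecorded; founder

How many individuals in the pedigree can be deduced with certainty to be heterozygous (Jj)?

2

Obligate heterozygotes: II-3 is affected so carries J and passed j to III-2 (jj), so II-3 is Jj; III-1 is affected so carries J and received j from II-4 (jj), so III-1 is Jj.
Every other individual is either homozygous by phenotype or has at least one consistent homozygous assignment, so the count is 2.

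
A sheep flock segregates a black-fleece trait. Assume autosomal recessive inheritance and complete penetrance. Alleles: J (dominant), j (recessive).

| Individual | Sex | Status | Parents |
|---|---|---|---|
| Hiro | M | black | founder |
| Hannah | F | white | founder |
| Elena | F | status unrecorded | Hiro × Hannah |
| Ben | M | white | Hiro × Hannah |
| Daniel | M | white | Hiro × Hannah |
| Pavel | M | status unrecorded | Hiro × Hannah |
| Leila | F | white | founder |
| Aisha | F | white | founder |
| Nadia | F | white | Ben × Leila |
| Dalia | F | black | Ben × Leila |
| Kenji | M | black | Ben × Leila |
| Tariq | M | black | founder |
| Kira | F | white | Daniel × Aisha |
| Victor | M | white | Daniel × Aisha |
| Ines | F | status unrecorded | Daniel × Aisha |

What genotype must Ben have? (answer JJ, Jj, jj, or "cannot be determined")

Jj

From phenotype alone, Ben is JJ or Jj.
Ben is white so carries J and received j from Hiro (jj), so Ben is Jj.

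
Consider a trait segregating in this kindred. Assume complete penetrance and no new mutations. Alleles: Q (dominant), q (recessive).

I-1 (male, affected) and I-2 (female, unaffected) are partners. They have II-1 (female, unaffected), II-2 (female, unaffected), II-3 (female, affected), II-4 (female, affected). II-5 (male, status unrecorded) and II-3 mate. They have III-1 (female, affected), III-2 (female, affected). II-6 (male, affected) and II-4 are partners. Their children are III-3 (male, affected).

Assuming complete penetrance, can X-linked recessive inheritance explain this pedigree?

Yes

A consistent assignment under X-linked recessive exists: I-1 X^q Y, I-2 X^Q X^q, II-1 X^Q X^q, II-2 X^Q X^q, II-3 X^q X^q, II-4 X^q X^q, II-5 X^q Y, II-6 X^q Y, III-1 X^q X^q, III-2 X^q X^q, III-3 X^q Y.
In this assignment every recorded phenotype matches its genotype and every non-founder's genotype is obtainable from its parents' genotypes, so the pedigree is consistent.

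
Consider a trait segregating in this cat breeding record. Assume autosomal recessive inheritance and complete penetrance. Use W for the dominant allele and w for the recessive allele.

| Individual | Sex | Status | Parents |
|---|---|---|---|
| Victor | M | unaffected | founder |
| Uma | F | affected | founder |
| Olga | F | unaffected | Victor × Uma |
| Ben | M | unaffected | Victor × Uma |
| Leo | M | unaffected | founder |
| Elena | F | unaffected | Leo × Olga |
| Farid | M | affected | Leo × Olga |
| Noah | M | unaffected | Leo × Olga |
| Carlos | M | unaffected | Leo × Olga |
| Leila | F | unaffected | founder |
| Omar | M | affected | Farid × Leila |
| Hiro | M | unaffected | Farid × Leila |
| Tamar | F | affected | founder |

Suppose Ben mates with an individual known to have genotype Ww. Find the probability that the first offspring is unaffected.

3/4

Ben is unaffected so carries W and received w from Uma (ww), so Ben is Ww.
The cross gives 1/4 WW : 1/2 Ww : 1/4 ww, so P(offspring is unaffected) = 3/4.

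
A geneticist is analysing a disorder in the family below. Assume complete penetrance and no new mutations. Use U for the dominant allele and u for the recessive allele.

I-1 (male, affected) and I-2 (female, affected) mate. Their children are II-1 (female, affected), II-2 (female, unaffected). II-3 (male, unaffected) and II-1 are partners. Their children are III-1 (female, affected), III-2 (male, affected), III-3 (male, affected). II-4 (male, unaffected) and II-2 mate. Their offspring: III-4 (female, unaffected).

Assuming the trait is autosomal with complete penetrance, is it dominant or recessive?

dominant

I-1 and I-2 are both affected yet have an unaffected child II-2. Under a recessive model two affected parents are homozygous and every child would be affected, so the trait cannot be recessive.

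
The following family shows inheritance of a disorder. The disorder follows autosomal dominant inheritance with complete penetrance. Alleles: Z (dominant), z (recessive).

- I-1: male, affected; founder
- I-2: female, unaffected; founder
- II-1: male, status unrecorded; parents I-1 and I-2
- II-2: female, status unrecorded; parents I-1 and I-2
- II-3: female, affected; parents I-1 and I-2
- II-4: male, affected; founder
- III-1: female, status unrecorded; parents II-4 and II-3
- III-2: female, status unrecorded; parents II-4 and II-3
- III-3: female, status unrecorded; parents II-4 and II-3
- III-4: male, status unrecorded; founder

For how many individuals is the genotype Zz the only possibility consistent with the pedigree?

Obligate heterozygotes: II-3 is affected so carries Z and received z from I-2 (zz), so II-3 is Zz.
Every other individual is either homozygous by phenotype or has at least one consistent homozygous assignment, so the count is 1.

1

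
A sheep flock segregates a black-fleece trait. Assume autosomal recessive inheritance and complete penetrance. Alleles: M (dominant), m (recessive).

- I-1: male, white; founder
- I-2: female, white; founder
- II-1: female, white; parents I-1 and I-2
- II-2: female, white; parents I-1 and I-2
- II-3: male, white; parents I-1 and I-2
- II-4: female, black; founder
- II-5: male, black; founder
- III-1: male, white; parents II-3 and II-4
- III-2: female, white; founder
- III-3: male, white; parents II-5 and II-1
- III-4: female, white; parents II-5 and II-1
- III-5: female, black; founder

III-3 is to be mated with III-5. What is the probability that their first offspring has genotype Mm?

III-3 is white so carries M and received m from II-5 (mm), so III-3 is Mm.
III-5 is black, so III-5 is mm.
The cross gives 1/2 Mm : 1/2 mm, so P(offspring has genotype Mm) = 1/2.

1/2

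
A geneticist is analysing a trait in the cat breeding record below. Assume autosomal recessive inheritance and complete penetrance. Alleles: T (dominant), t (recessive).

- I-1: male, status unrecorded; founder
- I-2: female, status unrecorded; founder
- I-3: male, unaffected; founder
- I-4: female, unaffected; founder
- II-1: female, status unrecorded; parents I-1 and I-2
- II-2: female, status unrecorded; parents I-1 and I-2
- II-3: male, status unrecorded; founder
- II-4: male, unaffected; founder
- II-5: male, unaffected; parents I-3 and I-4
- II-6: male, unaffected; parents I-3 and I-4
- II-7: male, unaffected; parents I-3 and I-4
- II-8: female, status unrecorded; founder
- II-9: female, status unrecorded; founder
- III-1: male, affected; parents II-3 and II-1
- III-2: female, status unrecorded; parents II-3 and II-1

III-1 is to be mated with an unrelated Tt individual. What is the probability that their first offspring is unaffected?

III-1 is affected, so III-1 is tt.
The cross gives 1/2 Tt : 1/2 tt, so P(offspring is unaffected) = 1/2.

1/2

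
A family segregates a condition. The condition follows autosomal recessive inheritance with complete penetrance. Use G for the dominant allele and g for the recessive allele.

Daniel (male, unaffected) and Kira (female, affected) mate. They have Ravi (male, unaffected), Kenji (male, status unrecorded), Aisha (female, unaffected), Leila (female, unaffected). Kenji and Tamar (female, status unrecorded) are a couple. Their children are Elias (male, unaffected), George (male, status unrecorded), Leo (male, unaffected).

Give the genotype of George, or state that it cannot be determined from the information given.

cannot be determined

George's phenotype is unrecorded, and no parent or child forces a single allele at both positions; consistent genotype assignments exist with George as GG or Gg or gg.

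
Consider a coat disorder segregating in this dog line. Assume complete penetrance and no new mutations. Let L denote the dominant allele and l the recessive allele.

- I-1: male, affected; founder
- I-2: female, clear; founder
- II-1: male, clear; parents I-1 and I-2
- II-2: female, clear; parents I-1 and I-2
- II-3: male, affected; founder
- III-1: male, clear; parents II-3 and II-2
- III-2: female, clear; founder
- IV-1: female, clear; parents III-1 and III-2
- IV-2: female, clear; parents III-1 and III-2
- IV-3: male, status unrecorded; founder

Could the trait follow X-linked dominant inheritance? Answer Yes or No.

Under X-linked dominant, II-2 (clear, female) cannot arise from I-1 (affected) × I-2 (clear).

No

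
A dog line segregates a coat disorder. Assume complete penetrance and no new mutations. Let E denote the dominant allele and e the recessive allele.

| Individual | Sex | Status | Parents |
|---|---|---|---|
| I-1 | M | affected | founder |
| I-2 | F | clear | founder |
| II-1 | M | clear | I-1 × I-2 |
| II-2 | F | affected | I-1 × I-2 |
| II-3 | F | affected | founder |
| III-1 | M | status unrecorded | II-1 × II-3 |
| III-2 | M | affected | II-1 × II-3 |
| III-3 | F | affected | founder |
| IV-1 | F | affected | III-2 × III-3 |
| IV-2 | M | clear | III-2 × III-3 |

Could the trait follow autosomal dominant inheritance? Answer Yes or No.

Yes

A consistent assignment under autosomal dominant exists: I-1 Ee, I-2 ee, II-1 ee, II-2 Ee, II-3 EE, III-1 Ee, III-2 Ee, III-3 Ee, IV-1 EE, IV-2 ee.
In this assignment every recorded phenotype matches its genotype and every non-founder's genotype is obtainable from its parents' genotypes, so the pedigree is consistent.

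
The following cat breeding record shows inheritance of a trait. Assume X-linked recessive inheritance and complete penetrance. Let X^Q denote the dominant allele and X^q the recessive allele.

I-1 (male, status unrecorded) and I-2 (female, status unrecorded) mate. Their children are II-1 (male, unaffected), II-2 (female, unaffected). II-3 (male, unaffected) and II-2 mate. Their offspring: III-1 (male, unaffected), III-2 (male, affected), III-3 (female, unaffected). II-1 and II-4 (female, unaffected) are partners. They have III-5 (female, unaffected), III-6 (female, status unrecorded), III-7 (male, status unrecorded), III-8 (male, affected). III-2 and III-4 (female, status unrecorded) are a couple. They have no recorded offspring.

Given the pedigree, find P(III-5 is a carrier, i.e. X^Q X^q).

1/2

II-1 is unaffected, so II-1 is X^Q Y.
II-4 is unaffected so carries Q and passed q to III-8 (X^q Y), so II-4 is X^Q X^q.
Their cross gives offspring ratios 1/2 X^Q X^Q : 1/2 X^Q X^q. Conditioning on III-5 being unaffected, P(X^Q X^q) = 1/2 / 1 = 1/2.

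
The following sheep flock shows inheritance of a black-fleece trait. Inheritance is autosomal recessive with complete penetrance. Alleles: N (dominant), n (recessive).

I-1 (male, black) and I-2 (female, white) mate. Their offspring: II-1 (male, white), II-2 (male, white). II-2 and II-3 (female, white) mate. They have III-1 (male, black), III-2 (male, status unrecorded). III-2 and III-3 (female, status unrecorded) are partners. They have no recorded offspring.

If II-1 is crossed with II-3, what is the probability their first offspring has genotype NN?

1/4

II-1 is white so carries N and received n from I-1 (nn), so II-1 is Nn.
II-3 is white so carries N and passed n to III-1 (nn), so II-3 is Nn.
The cross gives 1/4 NN : 1/2 Nn : 1/4 nn, so P(offspring has genotype NN) = 1/4.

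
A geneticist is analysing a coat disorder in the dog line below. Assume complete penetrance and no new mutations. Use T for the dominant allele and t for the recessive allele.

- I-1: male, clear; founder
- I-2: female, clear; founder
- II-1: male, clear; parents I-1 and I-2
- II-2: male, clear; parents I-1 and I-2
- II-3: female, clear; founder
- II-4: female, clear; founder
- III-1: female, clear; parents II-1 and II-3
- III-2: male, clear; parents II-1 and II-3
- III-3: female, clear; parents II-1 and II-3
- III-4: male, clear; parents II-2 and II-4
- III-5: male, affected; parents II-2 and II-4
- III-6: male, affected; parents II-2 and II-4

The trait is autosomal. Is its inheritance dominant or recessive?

recessive

II-2 and II-4 are both clear yet have an affected child III-5. Under dominance, an affected child requires at least one affected parent, so the trait cannot be dominant.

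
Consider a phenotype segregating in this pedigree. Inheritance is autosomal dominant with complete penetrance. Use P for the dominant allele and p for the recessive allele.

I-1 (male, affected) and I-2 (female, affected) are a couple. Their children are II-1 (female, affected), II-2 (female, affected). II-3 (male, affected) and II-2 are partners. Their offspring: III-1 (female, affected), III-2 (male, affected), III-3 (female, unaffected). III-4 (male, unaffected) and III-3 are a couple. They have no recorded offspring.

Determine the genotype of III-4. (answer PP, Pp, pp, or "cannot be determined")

pp

III-4 is unaffected, so III-4 is pp.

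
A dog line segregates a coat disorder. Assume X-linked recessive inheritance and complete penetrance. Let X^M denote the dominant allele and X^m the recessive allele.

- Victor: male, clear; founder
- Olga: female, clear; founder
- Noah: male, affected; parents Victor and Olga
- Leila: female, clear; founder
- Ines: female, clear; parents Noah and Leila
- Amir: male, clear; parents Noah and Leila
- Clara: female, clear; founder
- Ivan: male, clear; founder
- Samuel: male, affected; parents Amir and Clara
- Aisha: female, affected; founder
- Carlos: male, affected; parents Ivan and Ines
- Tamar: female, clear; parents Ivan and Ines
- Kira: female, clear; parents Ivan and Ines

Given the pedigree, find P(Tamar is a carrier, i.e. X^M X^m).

1/2

Ivan is clear, so Ivan is X^M Y.
Ines is clear so carries M and received m from Noah (X^m Y), so Ines is X^M X^m.
Their cross gives offspring ratios 1/2 X^M X^M : 1/2 X^M X^m. Conditioning on Tamar being clear, P(X^M X^m) = 1/2 / 1 = 1/2.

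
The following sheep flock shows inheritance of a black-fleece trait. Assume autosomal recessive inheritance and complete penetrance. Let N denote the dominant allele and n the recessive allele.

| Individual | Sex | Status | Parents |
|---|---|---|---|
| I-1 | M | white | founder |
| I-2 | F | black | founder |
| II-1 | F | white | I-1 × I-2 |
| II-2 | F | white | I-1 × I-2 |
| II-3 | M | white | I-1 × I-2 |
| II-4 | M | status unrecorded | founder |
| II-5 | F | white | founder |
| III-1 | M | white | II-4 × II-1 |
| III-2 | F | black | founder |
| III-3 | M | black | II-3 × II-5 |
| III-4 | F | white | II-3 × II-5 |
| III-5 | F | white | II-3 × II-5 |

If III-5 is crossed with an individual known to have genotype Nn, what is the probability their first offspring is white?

5/6

II-3 is white so carries N and received n from I-2 (nn), so II-3 is Nn.
II-5 is white so carries N and passed n to III-3 (nn), so II-5 is Nn.
III-5 is a white offspring of II-3 (Nn) × II-5 (Nn), whose cross gives 1/4 NN : 1/2 Nn : 1/4 nn; conditioning on being white, III-5 is NN with probability 1/3, Nn with probability 2/3.
Summing over parental genotype combinations, P(offspring is white) = 1/3·1 + 2/3·3/4 = 5/6.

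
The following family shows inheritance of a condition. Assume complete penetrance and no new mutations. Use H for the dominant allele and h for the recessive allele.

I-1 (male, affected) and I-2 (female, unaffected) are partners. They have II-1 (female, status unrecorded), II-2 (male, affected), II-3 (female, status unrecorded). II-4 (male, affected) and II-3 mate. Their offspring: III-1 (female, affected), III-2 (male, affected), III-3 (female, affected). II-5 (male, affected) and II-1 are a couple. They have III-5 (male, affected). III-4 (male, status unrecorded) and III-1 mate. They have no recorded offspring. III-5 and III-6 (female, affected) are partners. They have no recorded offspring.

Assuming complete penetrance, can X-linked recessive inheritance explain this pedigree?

Yes

A consistent assignment under X-linked recessive exists: I-1 X^h Y, I-2 X^H X^h, II-1 X^H X^h, II-2 X^h Y, II-3 X^H X^h, II-4 X^h Y, II-5 X^h Y, III-1 X^h X^h, III-2 X^h Y, III-3 X^h X^h, III-4 X^H Y, III-5 X^h Y, III-6 X^h X^h.
In this assignment every recorded phenotype matches its genotype and every non-founder's genotype is obtainable from its parents' genotypes, so the pedigree is consistent.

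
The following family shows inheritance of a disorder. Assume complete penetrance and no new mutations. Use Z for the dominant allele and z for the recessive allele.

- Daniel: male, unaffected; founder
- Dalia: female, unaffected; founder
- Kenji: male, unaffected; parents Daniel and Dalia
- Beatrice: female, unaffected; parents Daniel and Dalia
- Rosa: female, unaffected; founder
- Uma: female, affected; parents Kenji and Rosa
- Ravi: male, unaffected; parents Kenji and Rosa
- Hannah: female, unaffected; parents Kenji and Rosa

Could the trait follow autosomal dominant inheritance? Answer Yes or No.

No

Under autosomal dominant, Uma (affected, female) cannot arise from Kenji (unaffected) × Rosa (unaffected).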